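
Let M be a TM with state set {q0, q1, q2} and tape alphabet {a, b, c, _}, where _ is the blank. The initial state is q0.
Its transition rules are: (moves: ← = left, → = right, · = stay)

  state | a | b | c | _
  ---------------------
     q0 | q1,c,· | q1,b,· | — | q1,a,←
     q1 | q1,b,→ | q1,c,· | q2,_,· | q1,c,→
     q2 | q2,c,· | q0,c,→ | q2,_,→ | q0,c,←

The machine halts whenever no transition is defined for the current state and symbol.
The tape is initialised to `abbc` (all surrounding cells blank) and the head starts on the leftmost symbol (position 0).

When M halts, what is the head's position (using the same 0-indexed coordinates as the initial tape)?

state=q0 head=0 tape=__[a]bbc   (q0,a)→(q1,c,·)
state=q1 head=0 tape=__[c]bbc   (q1,c)→(q2,_,·)
state=q2 head=0 tape=__[_]bbc   (q2,_)→(q0,c,←)
state=q0 head=-1 tape=_[_]cbbc   (q0,_)→(q1,a,←)
state=q1 head=-2 tape=[_]acbbc   (q1,_)→(q1,c,→)
state=q1 head=-1 tape=c[a]cbbc   (q1,a)→(q1,b,→)
state=q1 head=0 tape=cb[c]bbc   (q1,c)→(q2,_,·)
state=q2 head=0 tape=cb[_]bbc   (q2,_)→(q0,c,←)
state=q0 head=-1 tape=c[b]cbbc   (q0,b)→(q1,b,·)
state=q1 head=-1 tape=c[b]cbbc   (q1,b)→(q1,c,·)
state=q1 head=-1 tape=c[c]cbbc   (q1,c)→(q2,_,·)
state=q2 head=-1 tape=c[_]cbbc   (q2,_)→(q0,c,←)
state=q0 head=-2 tape=[c]ccbbc
At halt the head is at cell -2.

-2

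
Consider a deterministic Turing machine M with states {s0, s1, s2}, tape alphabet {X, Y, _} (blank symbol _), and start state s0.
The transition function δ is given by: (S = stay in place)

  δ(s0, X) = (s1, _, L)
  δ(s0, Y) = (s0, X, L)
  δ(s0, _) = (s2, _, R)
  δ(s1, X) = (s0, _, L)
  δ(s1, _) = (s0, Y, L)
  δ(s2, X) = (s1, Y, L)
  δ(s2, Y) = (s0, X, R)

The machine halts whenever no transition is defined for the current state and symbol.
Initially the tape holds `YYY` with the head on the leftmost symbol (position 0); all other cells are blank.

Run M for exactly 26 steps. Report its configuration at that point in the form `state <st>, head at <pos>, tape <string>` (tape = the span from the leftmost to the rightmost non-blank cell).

state=s0 head=0 tape=_____[Y]YY   (s0,Y)→(s0,X,L)
state=s0 head=-1 tape=____[_]XYY   (s0,_)→(s2,_,R)
state=s2 head=0 tape=_____[X]YY   (s2,X)→(s1,Y,L)
state=s1 head=-1 tape=____[_]YYY   (s1,_)→(s0,Y,L)
state=s0 head=-2 tape=___[_]YYYY   (s0,_)→(s2,_,R)
state=s2 head=-1 tape=____[Y]YYY   (s2,Y)→(s0,X,R)
state=s0 head=0 tape=____X[Y]YY   (s0,Y)→(s0,X,L)
state=s0 head=-1 tape=____[X]XYY   (s0,X)→(s1,_,L)
state=s1 head=-2 tape=___[_]_XYY   (s1,_)→(s0,Y,L)
state=s0 head=-3 tape=__[_]Y_XYY   (s0,_)→(s2,_,R)
state=s2 head=-2 tape=___[Y]_XYY   (s2,Y)→(s0,X,R)
state=s0 head=-1 tape=___X[_]XYY   (s0,_)→(s2,_,R)
state=s2 head=0 tape=___X_[X]YY   (s2,X)→(s1,Y,L)
state=s1 head=-1 tape=___X[_]YYY   (s1,_)→(s0,Y,L)
state=s0 head=-2 tape=___[X]YYYY   (s0,X)→(s1,_,L)
state=s1 head=-3 tape=__[_]_YYYY   (s1,_)→(s0,Y,L)
state=s0 head=-4 tape=_[_]Y_YYYY   (s0,_)→(s2,_,R)
state=s2 head=-3 tape=__[Y]_YYYY   (s2,Y)→(s0,X,R)
state=s0 head=-2 tape=__X[_]YYYY   (s0,_)→(s2,_,R)
state=s2 head=-1 tape=__X_[Y]YYY   (s2,Y)→(s0,X,R)
state=s0 head=0 tape=__X_X[Y]YY   (s0,Y)→(s0,X,L)
state=s0 head=-1 tape=__X_[X]XYY   (s0,X)→(s1,_,L)
state=s1 head=-2 tape=__X[_]_XYY   (s1,_)→(s0,Y,L)
state=s0 head=-3 tape=__[X]Y_XYY   (s0,X)→(s1,_,L)
state=s1 head=-4 tape=_[_]_Y_XYY   (s1,_)→(s0,Y,L)
state=s0 head=-5 tape=[_]Y_Y_XYY   (s0,_)→(s2,_,R)
state=s2 head=-4 tape=_[Y]_Y_XYY
After 26 steps: state s2, head at -4, tape Y_Y_XYY.

state s2, head at -4, tape Y_Y_XYY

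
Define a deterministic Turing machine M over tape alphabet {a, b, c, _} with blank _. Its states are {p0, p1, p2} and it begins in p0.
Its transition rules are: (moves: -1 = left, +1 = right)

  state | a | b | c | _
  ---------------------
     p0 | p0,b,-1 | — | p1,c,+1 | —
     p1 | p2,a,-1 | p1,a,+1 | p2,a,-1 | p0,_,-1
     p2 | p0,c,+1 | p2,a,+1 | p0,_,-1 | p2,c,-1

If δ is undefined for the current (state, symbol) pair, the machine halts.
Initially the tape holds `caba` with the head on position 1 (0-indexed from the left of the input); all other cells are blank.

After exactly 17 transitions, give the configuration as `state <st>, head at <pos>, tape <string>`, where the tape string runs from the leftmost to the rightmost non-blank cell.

p0 | c[a]ba_   read a → write b, move -1, go to p0
p0 | [c]bba_   read c → write c, move +1, go to p1
p1 | c[b]ba_   read b → write a, move +1, go to p1
p1 | ca[b]a_   read b → write a, move +1, go to p1
p1 | caa[a]_   read a → write a, move -1, go to p2
p2 | ca[a]a_   read a → write c, move +1, go to p0
p0 | cac[a]_   read a → write b, move -1, go to p0
p0 | ca[c]b_   read c → write c, move +1, go to p1
p1 | cac[b]_   read b → write a, move +1, go to p1
p1 | caca[_]   read _ → write _, move -1, go to p0
p0 | cac[a]_   read a → write b, move -1, go to p0
p0 | ca[c]b_   read c → write c, move +1, go to p1
p1 | cac[b]_   read b → write a, move +1, go to p1
p1 | caca[_]   read _ → write _, move -1, go to p0
p0 | cac[a]_   read a → write b, move -1, go to p0
p0 | ca[c]b_   read c → write c, move +1, go to p1
p1 | cac[b]_   read b → write a, move +1, go to p1
p1 | caca[_]
After 17 steps: state p1, head at 4, tape caca.

state p1, head at 4, tape caca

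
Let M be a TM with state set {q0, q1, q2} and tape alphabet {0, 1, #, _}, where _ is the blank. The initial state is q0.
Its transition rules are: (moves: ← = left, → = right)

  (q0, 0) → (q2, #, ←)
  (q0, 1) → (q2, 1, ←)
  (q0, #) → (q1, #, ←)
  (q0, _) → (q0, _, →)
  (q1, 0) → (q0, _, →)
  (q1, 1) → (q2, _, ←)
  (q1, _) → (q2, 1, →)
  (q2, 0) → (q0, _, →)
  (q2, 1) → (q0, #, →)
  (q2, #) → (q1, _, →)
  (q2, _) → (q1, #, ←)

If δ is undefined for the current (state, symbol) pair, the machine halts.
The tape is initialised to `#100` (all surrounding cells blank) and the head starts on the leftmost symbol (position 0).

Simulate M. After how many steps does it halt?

state=q0 head=0 tape=_____[#]100   (q0,#)→(q1,#,←)
state=q1 head=-1 tape=____[_]#100   (q1,_)→(q2,1,→)
state=q2 head=0 tape=____1[#]100   (q2,#)→(q1,_,→)
state=q1 head=1 tape=____1_[1]00   (q1,1)→(q2,_,←)
state=q2 head=0 tape=____1[_]_00   (q2,_)→(q1,#,←)
state=q1 head=-1 tape=____[1]#_00   (q1,1)→(q2,_,←)
state=q2 head=-2 tape=___[_]_#_00   (q2,_)→(q1,#,←)
state=q1 head=-3 tape=__[_]#_#_00   (q1,_)→(q2,1,→)
state=q2 head=-2 tape=__1[#]_#_00   (q2,#)→(q1,_,→)
state=q1 head=-1 tape=__1_[_]#_00   (q1,_)→(q2,1,→)
state=q2 head=0 tape=__1_1[#]_00   (q2,#)→(q1,_,→)
state=q1 head=1 tape=__1_1_[_]00   (q1,_)→(q2,1,→)
state=q2 head=2 tape=__1_1_1[0]0   (q2,0)→(q0,_,→)
state=q0 head=3 tape=__1_1_1_[0]   (q0,0)→(q2,#,←)
state=q2 head=2 tape=__1_1_1[_]#   (q2,_)→(q1,#,←)
state=q1 head=1 tape=__1_1_[1]##   (q1,1)→(q2,_,←)
state=q2 head=0 tape=__1_1[_]_##   (q2,_)→(q1,#,←)
state=q1 head=-1 tape=__1_[1]#_##   (q1,1)→(q2,_,←)
state=q2 head=-2 tape=__1[_]_#_##   (q2,_)→(q1,#,←)
state=q1 head=-3 tape=__[1]#_#_##   (q1,1)→(q2,_,←)
state=q2 head=-4 tape=_[_]_#_#_##   (q2,_)→(q1,#,←)
state=q1 head=-5 tape=[_]#_#_#_##   (q1,_)→(q2,1,→)
state=q2 head=-4 tape=1[#]_#_#_##   (q2,#)→(q1,_,→)
state=q1 head=-3 tape=1_[_]#_#_##   (q1,_)→(q2,1,→)
state=q2 head=-2 tape=1_1[#]_#_##   (q2,#)→(q1,_,→)
state=q1 head=-1 tape=1_1_[_]#_##   (q1,_)→(q2,1,→)
state=q2 head=0 tape=1_1_1[#]_##   (q2,#)→(q1,_,→)
state=q1 head=1 tape=1_1_1_[_]##   (q1,_)→(q2,1,→)
state=q2 head=2 tape=1_1_1_1[#]#   (q2,#)→(q1,_,→)
state=q1 head=3 tape=1_1_1_1_[#]
M halts after 29 transitions.

29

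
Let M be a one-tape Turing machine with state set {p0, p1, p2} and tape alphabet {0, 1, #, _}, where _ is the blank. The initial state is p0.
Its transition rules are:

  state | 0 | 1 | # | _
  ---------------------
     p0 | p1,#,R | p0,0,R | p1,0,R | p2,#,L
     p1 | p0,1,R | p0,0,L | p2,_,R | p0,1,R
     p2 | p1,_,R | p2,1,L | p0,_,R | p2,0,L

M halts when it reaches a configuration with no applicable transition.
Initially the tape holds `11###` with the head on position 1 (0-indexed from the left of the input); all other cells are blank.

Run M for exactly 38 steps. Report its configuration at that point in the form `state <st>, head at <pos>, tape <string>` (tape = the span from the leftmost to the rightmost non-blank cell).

p0 | 1[1]###______   read 1 → write 0, move R, go to p0
p0 | 10[#]##______   read # → write 0, move R, go to p1
p1 | 100[#]#______   read # → write _, move R, go to p2
p2 | 100_[#]______   read # → write _, move R, go to p0
p0 | 100__[_]_____   read _ → write #, move L, go to p2
p2 | 100_[_]#_____   read _ → write 0, move L, go to p2
p2 | 100[_]0#_____   read _ → write 0, move L, go to p2
p2 | 10[0]00#_____   read 0 → write _, move R, go to p1
p1 | 10_[0]0#_____   read 0 → write 1, move R, go to p0
p0 | 10_1[0]#_____   read 0 → write #, move R, go to p1
p1 | 10_1#[#]_____   read # → write _, move R, go to p2
p2 | 10_1#_[_]____   read _ → write 0, move L, go to p2
p2 | 10_1#[_]0____   read _ → write 0, move L, go to p2
p2 | 10_1[#]00____   read # → write _, move R, go to p0
p0 | 10_1_[0]0____   read 0 → write #, move R, go to p1
p1 | 10_1_#[0]____   read 0 → write 1, move R, go to p0
p0 | 10_1_#1[_]___   read _ → write #, move L, go to p2
p2 | 10_1_#[1]#___   read 1 → write 1, move L, go to p2
p2 | 10_1_[#]1#___   read # → write _, move R, go to p0
p0 | 10_1__[1]#___   read 1 → write 0, move R, go to p0
p0 | 10_1__0[#]___   read # → write 0, move R, go to p1
p1 | 10_1__00[_]__   read _ → write 1, move R, go to p0
p0 | 10_1__001[_]_   read _ → write #, move L, go to p2
p2 | 10_1__00[1]#_   read 1 → write 1, move L, go to p2
p2 | 10_1__0[0]1#_   read 0 → write _, move R, go to p1
p1 | 10_1__0_[1]#_   read 1 → write 0, move L, go to p0
p0 | 10_1__0[_]0#_   read _ → write #, move L, go to p2
p2 | 10_1__[0]#0#_   read 0 → write _, move R, go to p1
p1 | 10_1___[#]0#_   read # → write _, move R, go to p2
p2 | 10_1____[0]#_   read 0 → write _, move R, go to p1
p1 | 10_1_____[#]_   read # → write _, move R, go to p2
p2 | 10_1______[_]   read _ → write 0, move L, go to p2
p2 | 10_1_____[_]0   read _ → write 0, move L, go to p2
p2 | 10_1____[_]00   read _ → write 0, move L, go to p2
p2 | 10_1___[_]000   read _ → write 0, move L, go to p2
p2 | 10_1__[_]0000   read _ → write 0, move L, go to p2
p2 | 10_1_[_]00000   read _ → write 0, move L, go to p2
p2 | 10_1[_]000000   read _ → write 0, move L, go to p2
p2 | 10_[1]0000000
After 38 steps: state p2, head at 3, tape 10_10000000.

state p2, head at 3, tape 10_10000000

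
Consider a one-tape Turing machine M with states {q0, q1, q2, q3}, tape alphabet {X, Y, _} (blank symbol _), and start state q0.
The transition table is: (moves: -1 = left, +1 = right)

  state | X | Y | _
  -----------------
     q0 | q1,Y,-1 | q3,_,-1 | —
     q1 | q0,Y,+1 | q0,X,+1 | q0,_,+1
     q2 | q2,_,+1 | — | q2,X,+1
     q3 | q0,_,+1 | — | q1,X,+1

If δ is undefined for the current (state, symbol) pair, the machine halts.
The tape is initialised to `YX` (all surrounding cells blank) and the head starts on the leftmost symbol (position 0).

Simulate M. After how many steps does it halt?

q0 | _[Y]X_   read Y → write _, move -1, go to q3
q3 | [_]_X_   read _ → write X, move +1, go to q1
q1 | X[_]X_   read _ → write _, move +1, go to q0
q0 | X_[X]_   read X → write Y, move -1, go to q1
q1 | X[_]Y_   read _ → write _, move +1, go to q0
q0 | X_[Y]_   read Y → write _, move -1, go to q3
q3 | X[_]__   read _ → write X, move +1, go to q1
q1 | XX[_]_   read _ → write _, move +1, go to q0
q0 | XX_[_]
M halts after 8 transitions.

8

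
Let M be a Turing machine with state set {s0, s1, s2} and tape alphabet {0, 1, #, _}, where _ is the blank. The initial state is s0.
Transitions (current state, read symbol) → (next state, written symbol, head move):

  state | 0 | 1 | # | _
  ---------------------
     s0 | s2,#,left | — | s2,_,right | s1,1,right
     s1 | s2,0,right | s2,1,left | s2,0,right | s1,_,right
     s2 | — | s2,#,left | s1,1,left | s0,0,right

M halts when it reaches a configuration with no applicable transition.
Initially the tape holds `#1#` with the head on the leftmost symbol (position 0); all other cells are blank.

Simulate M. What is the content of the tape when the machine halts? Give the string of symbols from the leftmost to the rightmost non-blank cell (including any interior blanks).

state=s0 head=0 tape=[#]1#   (s0,#)→(s2,_,right)
state=s2 head=1 tape=_[1]#   (s2,1)→(s2,#,left)
state=s2 head=0 tape=[_]##   (s2,_)→(s0,0,right)
state=s0 head=1 tape=0[#]#   (s0,#)→(s2,_,right)
state=s2 head=2 tape=0_[#]   (s2,#)→(s1,1,left)
state=s1 head=1 tape=0[_]1   (s1,_)→(s1,_,right)
state=s1 head=2 tape=0_[1]   (s1,1)→(s2,1,left)
state=s2 head=1 tape=0[_]1   (s2,_)→(s0,0,right)
state=s0 head=2 tape=00[1]
The non-blank tape span at halt is 001.

001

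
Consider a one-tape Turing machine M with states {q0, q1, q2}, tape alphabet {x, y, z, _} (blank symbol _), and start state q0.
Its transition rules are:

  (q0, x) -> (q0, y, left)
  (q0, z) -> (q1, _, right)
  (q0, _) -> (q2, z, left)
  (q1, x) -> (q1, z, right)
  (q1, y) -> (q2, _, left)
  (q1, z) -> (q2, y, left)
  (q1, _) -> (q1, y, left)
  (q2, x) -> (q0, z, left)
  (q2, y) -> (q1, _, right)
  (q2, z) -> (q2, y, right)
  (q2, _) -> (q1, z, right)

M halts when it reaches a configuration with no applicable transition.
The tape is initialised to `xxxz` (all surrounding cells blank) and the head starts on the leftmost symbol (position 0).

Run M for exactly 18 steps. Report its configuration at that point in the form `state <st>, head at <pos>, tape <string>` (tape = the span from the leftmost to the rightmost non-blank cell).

q0 | ___[x]xxz   read x → write y, move left, go to q0
q0 | __[_]yxxz   read _ → write z, move left, go to q2
q2 | _[_]zyxxz   read _ → write z, move right, go to q1
q1 | _z[z]yxxz   read z → write y, move left, go to q2
q2 | _[z]yyxxz   read z → write y, move right, go to q2
q2 | _y[y]yxxz   read y → write _, move right, go to q1
q1 | _y_[y]xxz   read y → write _, move left, go to q2
q2 | _y[_]_xxz   read _ → write z, move right, go to q1
q1 | _yz[_]xxz   read _ → write y, move left, go to q1
q1 | _y[z]yxxz   read z → write y, move left, go to q2
q2 | _[y]yyxxz   read y → write _, move right, go to q1
q1 | __[y]yxxz   read y → write _, move left, go to q2
q2 | _[_]_yxxz   read _ → write z, move right, go to q1
q1 | _z[_]yxxz   read _ → write y, move left, go to q1
q1 | _[z]yyxxz   read z → write y, move left, go to q2
q2 | [_]yyyxxz   read _ → write z, move right, go to q1
q1 | z[y]yyxxz   read y → write _, move left, go to q2
q2 | [z]_yyxxz   read z → write y, move right, go to q2
q2 | y[_]yyxxz
After 18 steps: state q2, head at -2, tape y_yyxxz.

state q2, head at -2, tape y_yyxxz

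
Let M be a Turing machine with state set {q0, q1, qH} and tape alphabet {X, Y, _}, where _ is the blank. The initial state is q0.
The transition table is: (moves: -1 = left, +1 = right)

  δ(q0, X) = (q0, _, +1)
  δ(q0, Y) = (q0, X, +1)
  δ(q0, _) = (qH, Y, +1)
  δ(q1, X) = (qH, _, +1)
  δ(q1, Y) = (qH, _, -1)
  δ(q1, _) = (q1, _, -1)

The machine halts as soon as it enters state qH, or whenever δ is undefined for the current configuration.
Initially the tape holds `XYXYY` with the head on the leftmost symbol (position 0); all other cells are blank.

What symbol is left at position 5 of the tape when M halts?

state=q0 head=0 tape=[X]YXYY__   (q0,X)→(q0,_,+1)
state=q0 head=1 tape=_[Y]XYY__   (q0,Y)→(q0,X,+1)
state=q0 head=2 tape=_X[X]YY__   (q0,X)→(q0,_,+1)
state=q0 head=3 tape=_X_[Y]Y__   (q0,Y)→(q0,X,+1)
state=q0 head=4 tape=_X_X[Y]__   (q0,Y)→(q0,X,+1)
state=q0 head=5 tape=_X_XX[_]_   (q0,_)→(qH,Y,+1)
state=qH head=6 tape=_X_XXY[_]
Cell 5 holds Y when M halts.

Y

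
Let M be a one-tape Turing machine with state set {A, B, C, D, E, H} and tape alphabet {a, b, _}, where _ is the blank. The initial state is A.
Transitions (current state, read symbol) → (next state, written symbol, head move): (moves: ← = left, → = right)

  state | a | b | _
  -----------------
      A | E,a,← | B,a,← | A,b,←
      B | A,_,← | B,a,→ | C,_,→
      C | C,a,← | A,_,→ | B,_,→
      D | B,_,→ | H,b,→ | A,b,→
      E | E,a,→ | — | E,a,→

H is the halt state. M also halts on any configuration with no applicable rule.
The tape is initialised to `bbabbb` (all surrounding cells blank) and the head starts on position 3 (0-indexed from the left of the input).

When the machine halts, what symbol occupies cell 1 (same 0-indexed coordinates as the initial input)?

state=A head=3 tape=_bba[b]bb   (A,b)→(B,a,←)
state=B head=2 tape=_bb[a]abb   (B,a)→(A,_,←)
state=A head=1 tape=_b[b]_abb   (A,b)→(B,a,←)
state=B head=0 tape=_[b]a_abb   (B,b)→(B,a,→)
state=B head=1 tape=_a[a]_abb   (B,a)→(A,_,←)
state=A head=0 tape=_[a]__abb   (A,a)→(E,a,←)
state=E head=-1 tape=[_]a__abb   (E,_)→(E,a,→)
state=E head=0 tape=a[a]__abb   (E,a)→(E,a,→)
state=E head=1 tape=aa[_]_abb   (E,_)→(E,a,→)
state=E head=2 tape=aaa[_]abb   (E,_)→(E,a,→)
state=E head=3 tape=aaaa[a]bb   (E,a)→(E,a,→)
state=E head=4 tape=aaaaa[b]b
Cell 1 holds a when M halts.

a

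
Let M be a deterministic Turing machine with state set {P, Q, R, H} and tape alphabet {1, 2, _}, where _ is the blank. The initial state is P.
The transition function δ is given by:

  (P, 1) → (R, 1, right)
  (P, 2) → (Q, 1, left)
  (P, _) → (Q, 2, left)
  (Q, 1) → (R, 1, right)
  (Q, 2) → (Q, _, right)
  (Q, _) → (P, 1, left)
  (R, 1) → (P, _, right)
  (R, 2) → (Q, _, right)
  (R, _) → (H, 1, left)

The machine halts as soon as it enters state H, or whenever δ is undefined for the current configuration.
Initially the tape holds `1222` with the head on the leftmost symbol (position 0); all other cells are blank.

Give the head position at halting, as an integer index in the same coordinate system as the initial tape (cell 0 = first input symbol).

4

state=P head=0 tape=[1]222__   (P,1)→(R,1,right)
state=R head=1 tape=1[2]22__   (R,2)→(Q,_,right)
state=Q head=2 tape=1_[2]2__   (Q,2)→(Q,_,right)
state=Q head=3 tape=1__[2]__   (Q,2)→(Q,_,right)
state=Q head=4 tape=1___[_]_   (Q,_)→(P,1,left)
state=P head=3 tape=1__[_]1_   (P,_)→(Q,2,left)
state=Q head=2 tape=1_[_]21_   (Q,_)→(P,1,left)
state=P head=1 tape=1[_]121_   (P,_)→(Q,2,left)
state=Q head=0 tape=[1]2121_   (Q,1)→(R,1,right)
state=R head=1 tape=1[2]121_   (R,2)→(Q,_,right)
state=Q head=2 tape=1_[1]21_   (Q,1)→(R,1,right)
state=R head=3 tape=1_1[2]1_   (R,2)→(Q,_,right)
state=Q head=4 tape=1_1_[1]_   (Q,1)→(R,1,right)
state=R head=5 tape=1_1_1[_]   (R,_)→(H,1,left)
state=H head=4 tape=1_1_[1]1
At halt the head is at cell 4.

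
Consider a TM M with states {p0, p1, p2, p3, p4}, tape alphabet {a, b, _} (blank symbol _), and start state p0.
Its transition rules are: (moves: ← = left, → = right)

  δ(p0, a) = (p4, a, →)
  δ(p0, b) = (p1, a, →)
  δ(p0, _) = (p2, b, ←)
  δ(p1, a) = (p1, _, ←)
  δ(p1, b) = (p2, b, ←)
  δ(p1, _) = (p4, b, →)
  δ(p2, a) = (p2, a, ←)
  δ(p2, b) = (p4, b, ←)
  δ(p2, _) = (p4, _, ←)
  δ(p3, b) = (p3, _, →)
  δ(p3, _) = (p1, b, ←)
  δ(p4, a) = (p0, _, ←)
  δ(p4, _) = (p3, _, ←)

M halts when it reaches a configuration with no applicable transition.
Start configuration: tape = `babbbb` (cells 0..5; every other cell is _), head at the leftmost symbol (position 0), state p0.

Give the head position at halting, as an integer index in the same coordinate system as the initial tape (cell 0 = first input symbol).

p0 | _[b]abbbb   read b → write a, move →, go to p1
p1 | _a[a]bbbb   read a → write _, move ←, go to p1
p1 | _[a]_bbbb   read a → write _, move ←, go to p1
p1 | [_]__bbbb   read _ → write b, move →, go to p4
p4 | b[_]_bbbb   read _ → write _, move ←, go to p3
p3 | [b]__bbbb   read b → write _, move →, go to p3
p3 | _[_]_bbbb   read _ → write b, move ←, go to p1
p1 | [_]b_bbbb   read _ → write b, move →, go to p4
p4 | b[b]_bbbb
At halt the head is at cell 0.

0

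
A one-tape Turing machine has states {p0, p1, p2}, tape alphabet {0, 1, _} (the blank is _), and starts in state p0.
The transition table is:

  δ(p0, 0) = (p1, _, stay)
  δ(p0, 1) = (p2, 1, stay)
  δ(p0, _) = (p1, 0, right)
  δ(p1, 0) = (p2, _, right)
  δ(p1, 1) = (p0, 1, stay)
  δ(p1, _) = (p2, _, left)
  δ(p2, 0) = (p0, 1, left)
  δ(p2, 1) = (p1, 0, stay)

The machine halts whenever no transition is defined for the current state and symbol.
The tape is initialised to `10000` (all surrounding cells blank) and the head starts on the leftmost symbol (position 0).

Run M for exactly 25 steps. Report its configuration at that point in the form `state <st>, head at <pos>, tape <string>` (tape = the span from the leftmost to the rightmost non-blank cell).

p0 | [1]0000   read 1 → write 1, move stay, go to p2
p2 | [1]0000   read 1 → write 0, move stay, go to p1
p1 | [0]0000   read 0 → write _, move right, go to p2
p2 | _[0]000   read 0 → write 1, move left, go to p0
p0 | [_]1000   read _ → write 0, move right, go to p1
p1 | 0[1]000   read 1 → write 1, move stay, go to p0
p0 | 0[1]000   read 1 → write 1, move stay, go to p2
p2 | 0[1]000   read 1 → write 0, move stay, go to p1
p1 | 0[0]000   read 0 → write _, move right, go to p2
p2 | 0_[0]00   read 0 → write 1, move left, go to p0
p0 | 0[_]100   read _ → write 0, move right, go to p1
p1 | 00[1]00   read 1 → write 1, move stay, go to p0
p0 | 00[1]00   read 1 → write 1, move stay, go to p2
p2 | 00[1]00   read 1 → write 0, move stay, go to p1
p1 | 00[0]00   read 0 → write _, move right, go to p2
p2 | 00_[0]0   read 0 → write 1, move left, go to p0
p0 | 00[_]10   read _ → write 0, move right, go to p1
p1 | 000[1]0   read 1 → write 1, move stay, go to p0
p0 | 000[1]0   read 1 → write 1, move stay, go to p2
p2 | 000[1]0   read 1 → write 0, move stay, go to p1
p1 | 000[0]0   read 0 → write _, move right, go to p2
p2 | 000_[0]   read 0 → write 1, move left, go to p0
p0 | 000[_]1   read _ → write 0, move right, go to p1
p1 | 0000[1]   read 1 → write 1, move stay, go to p0
p0 | 0000[1]   read 1 → write 1, move stay, go to p2
p2 | 0000[1]
After 25 steps: state p2, head at 4, tape 00001.

state p2, head at 4, tape 00001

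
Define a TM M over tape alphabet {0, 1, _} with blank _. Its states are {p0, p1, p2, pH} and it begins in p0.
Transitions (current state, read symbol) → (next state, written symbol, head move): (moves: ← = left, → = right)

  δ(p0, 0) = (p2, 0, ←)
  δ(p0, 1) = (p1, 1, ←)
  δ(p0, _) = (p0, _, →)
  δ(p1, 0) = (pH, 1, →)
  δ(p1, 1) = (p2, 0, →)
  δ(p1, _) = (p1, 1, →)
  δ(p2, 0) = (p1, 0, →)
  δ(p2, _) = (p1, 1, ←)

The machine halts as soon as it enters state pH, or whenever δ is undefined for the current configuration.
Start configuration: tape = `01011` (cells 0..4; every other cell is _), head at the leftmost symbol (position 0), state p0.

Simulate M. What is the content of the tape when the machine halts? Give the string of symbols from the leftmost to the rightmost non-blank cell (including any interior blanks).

p0 | __[0]1011   read 0 → write 0, move ←, go to p2
p2 | _[_]01011   read _ → write 1, move ←, go to p1
p1 | [_]101011   read _ → write 1, move →, go to p1
p1 | 1[1]01011   read 1 → write 0, move →, go to p2
p2 | 10[0]1011   read 0 → write 0, move →, go to p1
p1 | 100[1]011   read 1 → write 0, move →, go to p2
p2 | 1000[0]11   read 0 → write 0, move →, go to p1
p1 | 10000[1]1   read 1 → write 0, move →, go to p2
p2 | 100000[1]
The non-blank tape span at halt is 1000001.

1000001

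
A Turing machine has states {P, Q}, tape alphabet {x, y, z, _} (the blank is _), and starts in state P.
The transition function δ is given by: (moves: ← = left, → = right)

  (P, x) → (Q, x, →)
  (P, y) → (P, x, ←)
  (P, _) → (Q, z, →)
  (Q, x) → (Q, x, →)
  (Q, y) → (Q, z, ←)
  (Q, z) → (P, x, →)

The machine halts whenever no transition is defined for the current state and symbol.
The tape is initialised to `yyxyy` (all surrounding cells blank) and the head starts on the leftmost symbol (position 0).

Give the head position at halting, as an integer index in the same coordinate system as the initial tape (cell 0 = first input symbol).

5

state=P head=0 tape=_[y]yxyy_   (P,y)→(P,x,←)
state=P head=-1 tape=[_]xyxyy_   (P,_)→(Q,z,→)
state=Q head=0 tape=z[x]yxyy_   (Q,x)→(Q,x,→)
state=Q head=1 tape=zx[y]xyy_   (Q,y)→(Q,z,←)
state=Q head=0 tape=z[x]zxyy_   (Q,x)→(Q,x,→)
state=Q head=1 tape=zx[z]xyy_   (Q,z)→(P,x,→)
state=P head=2 tape=zxx[x]yy_   (P,x)→(Q,x,→)
state=Q head=3 tape=zxxx[y]y_   (Q,y)→(Q,z,←)
state=Q head=2 tape=zxx[x]zy_   (Q,x)→(Q,x,→)
state=Q head=3 tape=zxxx[z]y_   (Q,z)→(P,x,→)
state=P head=4 tape=zxxxx[y]_   (P,y)→(P,x,←)
state=P head=3 tape=zxxx[x]x_   (P,x)→(Q,x,→)
state=Q head=4 tape=zxxxx[x]_   (Q,x)→(Q,x,→)
state=Q head=5 tape=zxxxxx[_]
At halt the head is at cell 5.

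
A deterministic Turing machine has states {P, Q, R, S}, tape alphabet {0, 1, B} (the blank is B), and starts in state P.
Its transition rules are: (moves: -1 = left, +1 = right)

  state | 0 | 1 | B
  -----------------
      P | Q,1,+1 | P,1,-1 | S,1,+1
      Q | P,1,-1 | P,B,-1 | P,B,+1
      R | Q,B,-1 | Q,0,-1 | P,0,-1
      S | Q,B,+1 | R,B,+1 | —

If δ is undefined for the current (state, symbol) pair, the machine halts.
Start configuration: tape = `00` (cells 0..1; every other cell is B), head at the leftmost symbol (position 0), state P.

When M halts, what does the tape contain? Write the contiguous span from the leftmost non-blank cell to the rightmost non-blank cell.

state=P head=0 tape=B[0]0BBB   (P,0)→(Q,1,+1)
state=Q head=1 tape=B1[0]BBB   (Q,0)→(P,1,-1)
state=P head=0 tape=B[1]1BBB   (P,1)→(P,1,-1)
state=P head=-1 tape=[B]11BBB   (P,B)→(S,1,+1)
state=S head=0 tape=1[1]1BBB   (S,1)→(R,B,+1)
state=R head=1 tape=1B[1]BBB   (R,1)→(Q,0,-1)
state=Q head=0 tape=1[B]0BBB   (Q,B)→(P,B,+1)
state=P head=1 tape=1B[0]BBB   (P,0)→(Q,1,+1)
state=Q head=2 tape=1B1[B]BB   (Q,B)→(P,B,+1)
state=P head=3 tape=1B1B[B]B   (P,B)→(S,1,+1)
state=S head=4 tape=1B1B1[B]
The non-blank tape span at halt is 1B1B1.

1B1B1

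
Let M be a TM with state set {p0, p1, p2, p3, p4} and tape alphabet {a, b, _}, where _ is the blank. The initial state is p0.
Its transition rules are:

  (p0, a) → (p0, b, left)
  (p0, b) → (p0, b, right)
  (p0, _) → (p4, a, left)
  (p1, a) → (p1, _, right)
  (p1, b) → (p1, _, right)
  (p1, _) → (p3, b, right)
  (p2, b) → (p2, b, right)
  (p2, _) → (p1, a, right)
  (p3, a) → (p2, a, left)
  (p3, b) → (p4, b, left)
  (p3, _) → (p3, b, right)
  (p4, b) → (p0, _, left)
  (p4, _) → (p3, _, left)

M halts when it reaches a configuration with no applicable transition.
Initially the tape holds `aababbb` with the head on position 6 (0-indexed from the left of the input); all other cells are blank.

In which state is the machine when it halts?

p2

p0 | ___aababb[b]_   read b → write b, move right, go to p0
p0 | ___aababbb[_]   read _ → write a, move left, go to p4
p4 | ___aababb[b]a   read b → write _, move left, go to p0
p0 | ___aabab[b]_a   read b → write b, move right, go to p0
p0 | ___aababb[_]a   read _ → write a, move left, go to p4
p4 | ___aabab[b]aa   read b → write _, move left, go to p0
p0 | ___aaba[b]_aa   read b → write b, move right, go to p0
p0 | ___aabab[_]aa   read _ → write a, move left, go to p4
p4 | ___aaba[b]aaa   read b → write _, move left, go to p0
p0 | ___aab[a]_aaa   read a → write b, move left, go to p0
p0 | ___aa[b]b_aaa   read b → write b, move right, go to p0
p0 | ___aab[b]_aaa   read b → write b, move right, go to p0
p0 | ___aabb[_]aaa   read _ → write a, move left, go to p4
p4 | ___aab[b]aaaa   read b → write _, move left, go to p0
p0 | ___aa[b]_aaaa   read b → write b, move right, go to p0
p0 | ___aab[_]aaaa   read _ → write a, move left, go to p4
p4 | ___aa[b]aaaaa   read b → write _, move left, go to p0
p0 | ___a[a]_aaaaa   read a → write b, move left, go to p0
p0 | ___[a]b_aaaaa   read a → write b, move left, go to p0
p0 | __[_]bb_aaaaa   read _ → write a, move left, go to p4
p4 | _[_]abb_aaaaa   read _ → write _, move left, go to p3
p3 | [_]_abb_aaaaa   read _ → write b, move right, go to p3
p3 | b[_]abb_aaaaa   read _ → write b, move right, go to p3
p3 | bb[a]bb_aaaaa   read a → write a, move left, go to p2
p2 | b[b]abb_aaaaa   read b → write b, move right, go to p2
p2 | bb[a]bb_aaaaa
No transition is defined for (p2, a); M halts in state p2.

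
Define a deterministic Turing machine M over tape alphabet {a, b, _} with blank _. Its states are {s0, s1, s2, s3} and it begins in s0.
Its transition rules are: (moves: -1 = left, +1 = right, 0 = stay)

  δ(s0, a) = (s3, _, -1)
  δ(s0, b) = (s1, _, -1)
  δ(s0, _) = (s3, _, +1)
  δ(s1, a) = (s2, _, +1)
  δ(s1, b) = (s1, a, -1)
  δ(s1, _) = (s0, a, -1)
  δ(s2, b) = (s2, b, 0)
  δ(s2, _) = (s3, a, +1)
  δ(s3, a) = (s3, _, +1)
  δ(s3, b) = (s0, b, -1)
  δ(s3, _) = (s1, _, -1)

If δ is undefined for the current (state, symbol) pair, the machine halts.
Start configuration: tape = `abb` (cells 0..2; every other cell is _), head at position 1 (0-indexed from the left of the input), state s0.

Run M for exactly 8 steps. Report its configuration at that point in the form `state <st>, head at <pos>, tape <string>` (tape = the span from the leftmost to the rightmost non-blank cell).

s0 | __a[b]b   read b → write _, move -1, go to s1
s1 | __[a]_b   read a → write _, move +1, go to s2
s2 | ___[_]b   read _ → write a, move +1, go to s3
s3 | ___a[b]   read b → write b, move -1, go to s0
s0 | ___[a]b   read a → write _, move -1, go to s3
s3 | __[_]_b   read _ → write _, move -1, go to s1
s1 | _[_]__b   read _ → write a, move -1, go to s0
s0 | [_]a__b   read _ → write _, move +1, go to s3
s3 | _[a]__b
After 8 steps: state s3, head at -1, tape a__b.

state s3, head at -1, tape a__b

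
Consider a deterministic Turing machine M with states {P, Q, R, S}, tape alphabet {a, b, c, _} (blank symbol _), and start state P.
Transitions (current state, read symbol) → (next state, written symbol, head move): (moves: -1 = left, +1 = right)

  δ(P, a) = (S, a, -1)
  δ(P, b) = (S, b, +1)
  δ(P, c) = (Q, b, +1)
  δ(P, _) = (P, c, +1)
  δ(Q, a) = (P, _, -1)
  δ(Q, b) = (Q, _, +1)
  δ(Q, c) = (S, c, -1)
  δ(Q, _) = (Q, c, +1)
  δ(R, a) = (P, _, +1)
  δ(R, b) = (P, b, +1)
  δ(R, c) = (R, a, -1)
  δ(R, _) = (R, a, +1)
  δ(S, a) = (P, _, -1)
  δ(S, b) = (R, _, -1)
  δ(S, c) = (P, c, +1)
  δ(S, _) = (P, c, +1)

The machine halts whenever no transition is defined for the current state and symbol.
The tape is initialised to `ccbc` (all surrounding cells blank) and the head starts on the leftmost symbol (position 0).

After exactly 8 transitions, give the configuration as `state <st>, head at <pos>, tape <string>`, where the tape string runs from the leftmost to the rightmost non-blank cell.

P | _[c]cbc   read c → write b, move +1, go to Q
Q | _b[c]bc   read c → write c, move -1, go to S
S | _[b]cbc   read b → write _, move -1, go to R
R | [_]_cbc   read _ → write a, move +1, go to R
R | a[_]cbc   read _ → write a, move +1, go to R
R | aa[c]bc   read c → write a, move -1, go to R
R | a[a]abc   read a → write _, move +1, go to P
P | a_[a]bc   read a → write a, move -1, go to S
S | a[_]abc
After 8 steps: state S, head at 0, tape a_abc.

state S, head at 0, tape a_abc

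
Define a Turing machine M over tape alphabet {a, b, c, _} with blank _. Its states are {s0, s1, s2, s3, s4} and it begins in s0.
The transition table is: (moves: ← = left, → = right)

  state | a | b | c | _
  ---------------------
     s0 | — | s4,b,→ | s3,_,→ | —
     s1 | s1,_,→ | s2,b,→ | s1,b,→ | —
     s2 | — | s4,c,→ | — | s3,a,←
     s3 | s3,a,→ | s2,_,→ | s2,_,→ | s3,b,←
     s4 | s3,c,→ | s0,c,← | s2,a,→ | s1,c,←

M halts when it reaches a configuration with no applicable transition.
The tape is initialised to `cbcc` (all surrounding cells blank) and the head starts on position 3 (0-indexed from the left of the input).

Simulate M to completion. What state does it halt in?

state=s0 head=3 tape=cbc[c]_____   (s0,c)→(s3,_,→)
state=s3 head=4 tape=cbc_[_]____   (s3,_)→(s3,b,←)
state=s3 head=3 tape=cbc[_]b____   (s3,_)→(s3,b,←)
state=s3 head=2 tape=cb[c]bb____   (s3,c)→(s2,_,→)
state=s2 head=3 tape=cb_[b]b____   (s2,b)→(s4,c,→)
state=s4 head=4 tape=cb_c[b]____   (s4,b)→(s0,c,←)
state=s0 head=3 tape=cb_[c]c____   (s0,c)→(s3,_,→)
state=s3 head=4 tape=cb__[c]____   (s3,c)→(s2,_,→)
state=s2 head=5 tape=cb___[_]___   (s2,_)→(s3,a,←)
state=s3 head=4 tape=cb__[_]a___   (s3,_)→(s3,b,←)
state=s3 head=3 tape=cb_[_]ba___   (s3,_)→(s3,b,←)
state=s3 head=2 tape=cb[_]bba___   (s3,_)→(s3,b,←)
state=s3 head=1 tape=c[b]bbba___   (s3,b)→(s2,_,→)
state=s2 head=2 tape=c_[b]bba___   (s2,b)→(s4,c,→)
state=s4 head=3 tape=c_c[b]ba___   (s4,b)→(s0,c,←)
state=s0 head=2 tape=c_[c]cba___   (s0,c)→(s3,_,→)
state=s3 head=3 tape=c__[c]ba___   (s3,c)→(s2,_,→)
state=s2 head=4 tape=c___[b]a___   (s2,b)→(s4,c,→)
state=s4 head=5 tape=c___c[a]___   (s4,a)→(s3,c,→)
state=s3 head=6 tape=c___cc[_]__   (s3,_)→(s3,b,←)
state=s3 head=5 tape=c___c[c]b__   (s3,c)→(s2,_,→)
state=s2 head=6 tape=c___c_[b]__   (s2,b)→(s4,c,→)
state=s4 head=7 tape=c___c_c[_]_   (s4,_)→(s1,c,←)
state=s1 head=6 tape=c___c_[c]c_   (s1,c)→(s1,b,→)
state=s1 head=7 tape=c___c_b[c]_   (s1,c)→(s1,b,→)
state=s1 head=8 tape=c___c_bb[_]
No transition is defined for (s1, _); M halts in state s1.

s1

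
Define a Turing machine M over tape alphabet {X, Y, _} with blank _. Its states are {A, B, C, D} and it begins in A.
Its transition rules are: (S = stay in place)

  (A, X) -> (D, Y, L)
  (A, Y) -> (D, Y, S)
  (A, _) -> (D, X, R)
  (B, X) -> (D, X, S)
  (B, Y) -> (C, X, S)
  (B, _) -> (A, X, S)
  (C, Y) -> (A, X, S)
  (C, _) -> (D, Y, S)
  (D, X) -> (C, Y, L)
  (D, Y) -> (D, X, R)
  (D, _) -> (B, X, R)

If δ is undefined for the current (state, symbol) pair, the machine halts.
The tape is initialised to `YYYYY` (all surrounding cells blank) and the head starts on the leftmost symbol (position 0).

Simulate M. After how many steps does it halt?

A | [Y]YYYY__   read Y → write Y, move S, go to D
D | [Y]YYYY__   read Y → write X, move R, go to D
D | X[Y]YYY__   read Y → write X, move R, go to D
D | XX[Y]YY__   read Y → write X, move R, go to D
D | XXX[Y]Y__   read Y → write X, move R, go to D
D | XXXX[Y]__   read Y → write X, move R, go to D
D | XXXXX[_]_   read _ → write X, move R, go to B
B | XXXXXX[_]   read _ → write X, move S, go to A
A | XXXXXX[X]   read X → write Y, move L, go to D
D | XXXXX[X]Y   read X → write Y, move L, go to C
C | XXXX[X]YY
M halts after 10 transitions.

10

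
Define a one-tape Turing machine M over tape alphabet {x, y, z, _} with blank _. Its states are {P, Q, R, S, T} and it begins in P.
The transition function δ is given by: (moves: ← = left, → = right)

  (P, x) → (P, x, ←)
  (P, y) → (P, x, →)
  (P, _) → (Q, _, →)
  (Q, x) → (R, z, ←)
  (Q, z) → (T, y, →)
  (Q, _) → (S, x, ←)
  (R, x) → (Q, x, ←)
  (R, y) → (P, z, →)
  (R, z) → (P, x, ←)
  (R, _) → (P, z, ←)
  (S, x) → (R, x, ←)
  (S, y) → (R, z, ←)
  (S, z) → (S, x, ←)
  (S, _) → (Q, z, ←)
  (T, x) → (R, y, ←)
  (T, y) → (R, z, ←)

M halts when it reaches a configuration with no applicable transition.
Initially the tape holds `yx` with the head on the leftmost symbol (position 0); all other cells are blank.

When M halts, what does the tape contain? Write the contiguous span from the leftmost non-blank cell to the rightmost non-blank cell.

P | __[y]x   read y → write x, move →, go to P
P | __x[x]   read x → write x, move ←, go to P
P | __[x]x   read x → write x, move ←, go to P
P | _[_]xx   read _ → write _, move →, go to Q
Q | __[x]x   read x → write z, move ←, go to R
R | _[_]zx   read _ → write z, move ←, go to P
P | [_]zzx   read _ → write _, move →, go to Q
Q | _[z]zx   read z → write y, move →, go to T
T | _y[z]x
The non-blank tape span at halt is yzx.

yzx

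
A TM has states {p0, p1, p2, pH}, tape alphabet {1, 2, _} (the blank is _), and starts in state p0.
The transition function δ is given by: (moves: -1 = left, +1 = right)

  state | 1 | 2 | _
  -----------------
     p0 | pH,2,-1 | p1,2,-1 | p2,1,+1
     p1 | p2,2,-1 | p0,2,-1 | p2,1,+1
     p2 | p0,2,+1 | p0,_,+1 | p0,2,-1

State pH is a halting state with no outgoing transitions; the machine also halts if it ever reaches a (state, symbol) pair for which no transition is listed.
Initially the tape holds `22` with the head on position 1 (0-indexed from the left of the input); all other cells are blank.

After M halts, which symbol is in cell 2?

2

p0 | _2[2]__   read 2 → write 2, move -1, go to p1
p1 | _[2]2__   read 2 → write 2, move -1, go to p0
p0 | [_]22__   read _ → write 1, move +1, go to p2
p2 | 1[2]2__   read 2 → write _, move +1, go to p0
p0 | 1_[2]__   read 2 → write 2, move -1, go to p1
p1 | 1[_]2__   read _ → write 1, move +1, go to p2
p2 | 11[2]__   read 2 → write _, move +1, go to p0
p0 | 11_[_]_   read _ → write 1, move +1, go to p2
p2 | 11_1[_]   read _ → write 2, move -1, go to p0
p0 | 11_[1]2   read 1 → write 2, move -1, go to pH
pH | 11[_]22
Cell 2 holds 2 when M halts.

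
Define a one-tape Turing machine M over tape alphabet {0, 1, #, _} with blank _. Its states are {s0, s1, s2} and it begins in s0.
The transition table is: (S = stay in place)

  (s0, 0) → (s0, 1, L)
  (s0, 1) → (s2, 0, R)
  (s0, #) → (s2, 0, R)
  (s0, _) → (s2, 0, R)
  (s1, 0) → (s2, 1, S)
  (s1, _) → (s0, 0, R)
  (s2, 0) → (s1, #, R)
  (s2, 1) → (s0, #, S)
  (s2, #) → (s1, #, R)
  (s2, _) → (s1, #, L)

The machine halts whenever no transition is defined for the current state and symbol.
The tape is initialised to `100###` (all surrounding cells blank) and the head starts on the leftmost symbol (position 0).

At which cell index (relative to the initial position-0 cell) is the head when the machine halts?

state=s0 head=0 tape=[1]00###   (s0,1)→(s2,0,R)
state=s2 head=1 tape=0[0]0###   (s2,0)→(s1,#,R)
state=s1 head=2 tape=0#[0]###   (s1,0)→(s2,1,S)
state=s2 head=2 tape=0#[1]###   (s2,1)→(s0,#,S)
state=s0 head=2 tape=0#[#]###   (s0,#)→(s2,0,R)
state=s2 head=3 tape=0#0[#]##   (s2,#)→(s1,#,R)
state=s1 head=4 tape=0#0#[#]#
At halt the head is at cell 4.

4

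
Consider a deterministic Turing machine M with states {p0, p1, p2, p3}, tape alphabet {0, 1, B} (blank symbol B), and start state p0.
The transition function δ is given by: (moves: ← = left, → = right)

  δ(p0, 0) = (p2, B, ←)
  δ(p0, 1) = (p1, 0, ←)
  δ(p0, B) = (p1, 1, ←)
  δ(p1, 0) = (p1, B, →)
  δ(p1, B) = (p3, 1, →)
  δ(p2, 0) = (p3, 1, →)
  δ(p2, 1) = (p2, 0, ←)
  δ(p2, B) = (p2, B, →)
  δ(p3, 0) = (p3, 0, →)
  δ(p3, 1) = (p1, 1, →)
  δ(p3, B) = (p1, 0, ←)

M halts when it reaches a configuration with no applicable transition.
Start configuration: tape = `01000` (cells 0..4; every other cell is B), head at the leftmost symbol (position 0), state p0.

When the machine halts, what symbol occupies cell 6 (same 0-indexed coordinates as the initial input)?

p0 | B[0]1000BBB   read 0 → write B, move ←, go to p2
p2 | [B]B1000BBB   read B → write B, move →, go to p2
p2 | B[B]1000BBB   read B → write B, move →, go to p2
p2 | BB[1]000BBB   read 1 → write 0, move ←, go to p2
p2 | B[B]0000BBB   read B → write B, move →, go to p2
p2 | BB[0]000BBB   read 0 → write 1, move →, go to p3
p3 | BB1[0]00BBB   read 0 → write 0, move →, go to p3
p3 | BB10[0]0BBB   read 0 → write 0, move →, go to p3
p3 | BB100[0]BBB   read 0 → write 0, move →, go to p3
p3 | BB1000[B]BB   read B → write 0, move ←, go to p1
p1 | BB100[0]0BB   read 0 → write B, move →, go to p1
p1 | BB100B[0]BB   read 0 → write B, move →, go to p1
p1 | BB100BB[B]B   read B → write 1, move →, go to p3
p3 | BB100BB1[B]   read B → write 0, move ←, go to p1
p1 | BB100BB[1]0
Cell 6 holds 1 when M halts.

1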